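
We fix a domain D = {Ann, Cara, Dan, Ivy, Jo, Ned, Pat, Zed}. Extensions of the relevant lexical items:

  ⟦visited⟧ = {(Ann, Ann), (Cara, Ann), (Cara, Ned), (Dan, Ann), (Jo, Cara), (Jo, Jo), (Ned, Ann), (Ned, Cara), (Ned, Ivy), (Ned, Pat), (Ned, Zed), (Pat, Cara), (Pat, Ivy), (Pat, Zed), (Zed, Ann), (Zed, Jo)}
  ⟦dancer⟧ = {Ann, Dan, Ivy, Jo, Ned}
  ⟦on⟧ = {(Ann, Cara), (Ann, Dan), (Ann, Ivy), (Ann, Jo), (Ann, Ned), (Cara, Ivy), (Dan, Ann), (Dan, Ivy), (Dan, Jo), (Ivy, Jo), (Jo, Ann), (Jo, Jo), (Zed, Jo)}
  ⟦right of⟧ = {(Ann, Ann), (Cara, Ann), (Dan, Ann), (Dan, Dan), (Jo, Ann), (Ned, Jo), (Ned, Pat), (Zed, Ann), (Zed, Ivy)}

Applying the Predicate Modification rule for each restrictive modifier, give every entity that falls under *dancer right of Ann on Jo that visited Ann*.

{Ann, Dan}

⟦right of Ann⟧ = {x : ⟨x, Ann⟩ ∈ ⟦right of⟧} = {Ann, Cara, Dan, Jo, Zed}
⟦on Jo⟧ = {x : ⟨x, Jo⟩ ∈ ⟦on⟧} = {Ann, Dan, Ivy, Jo, Zed}
⟦that visited Ann⟧ = {x : ⟨x, Ann⟩ ∈ ⟦visited⟧} = {Ann, Cara, Dan, Ned, Zed}
⟦dancer⟧ = {Ann, Dan, Ivy, Jo, Ned}
… ∩ ⟦right of Ann⟧ = {Ann, Dan, Ivy, Jo, Ned} ∩ {Ann, Cara, Dan, Jo, Zed} = {Ann, Dan, Jo}
… ∩ ⟦on Jo⟧ = {Ann, Dan, Jo} ∩ {Ann, Dan, Ivy, Jo, Zed} = {Ann, Dan, Jo}
… ∩ ⟦that visited Ann⟧ = {Ann, Dan, Jo} ∩ {Ann, Cara, Dan, Ned, Zed} = {Ann, Dan}
So ⟦dancer right of Ann on Jo that visited Ann⟧ = {Ann, Dan}.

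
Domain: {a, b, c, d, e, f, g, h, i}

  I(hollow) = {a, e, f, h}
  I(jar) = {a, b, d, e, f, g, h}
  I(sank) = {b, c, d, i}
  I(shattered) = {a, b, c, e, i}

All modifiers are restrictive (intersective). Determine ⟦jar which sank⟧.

{b, d}

⟦which sank⟧ = ⟦sank⟧ = {b, c, d, i}
⟦jar⟧ = {a, b, d, e, f, g, h}
… ∩ ⟦which sank⟧ = {a, b, d, e, f, g, h} ∩ {b, c, d, i} = {b, d}
So ⟦jar which sank⟧ = {b, d}.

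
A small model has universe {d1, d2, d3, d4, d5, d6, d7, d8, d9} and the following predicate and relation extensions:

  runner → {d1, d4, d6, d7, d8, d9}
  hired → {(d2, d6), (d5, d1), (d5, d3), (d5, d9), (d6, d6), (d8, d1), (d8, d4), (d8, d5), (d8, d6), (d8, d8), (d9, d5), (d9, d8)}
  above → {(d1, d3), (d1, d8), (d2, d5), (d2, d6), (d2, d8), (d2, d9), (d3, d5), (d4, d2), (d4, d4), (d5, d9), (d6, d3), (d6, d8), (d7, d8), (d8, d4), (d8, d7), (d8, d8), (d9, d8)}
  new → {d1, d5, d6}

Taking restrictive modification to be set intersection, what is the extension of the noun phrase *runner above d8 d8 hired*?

⟦above d8⟧ = {x : ⟨x, d8⟩ ∈ ⟦above⟧} = {d1, d2, d6, d7, d8, d9}
⟦d8 hired⟧ = {x : ⟨d8, x⟩ ∈ ⟦hired⟧} = {d1, d4, d5, d6, d8}
⟦runner⟧ = {d1, d4, d6, d7, d8, d9}
… ∩ ⟦above d8⟧ = {d1, d4, d6, d7, d8, d9} ∩ {d1, d2, d6, d7, d8, d9} = {d1, d6, d7, d8, d9}
… ∩ ⟦d8 hired⟧ = {d1, d6, d7, d8, d9} ∩ {d1, d4, d5, d6, d8} = {d1, d6, d8}
So ⟦runner above d8 d8 hired⟧ = {d1, d6, d8}.

{d1, d6, d8}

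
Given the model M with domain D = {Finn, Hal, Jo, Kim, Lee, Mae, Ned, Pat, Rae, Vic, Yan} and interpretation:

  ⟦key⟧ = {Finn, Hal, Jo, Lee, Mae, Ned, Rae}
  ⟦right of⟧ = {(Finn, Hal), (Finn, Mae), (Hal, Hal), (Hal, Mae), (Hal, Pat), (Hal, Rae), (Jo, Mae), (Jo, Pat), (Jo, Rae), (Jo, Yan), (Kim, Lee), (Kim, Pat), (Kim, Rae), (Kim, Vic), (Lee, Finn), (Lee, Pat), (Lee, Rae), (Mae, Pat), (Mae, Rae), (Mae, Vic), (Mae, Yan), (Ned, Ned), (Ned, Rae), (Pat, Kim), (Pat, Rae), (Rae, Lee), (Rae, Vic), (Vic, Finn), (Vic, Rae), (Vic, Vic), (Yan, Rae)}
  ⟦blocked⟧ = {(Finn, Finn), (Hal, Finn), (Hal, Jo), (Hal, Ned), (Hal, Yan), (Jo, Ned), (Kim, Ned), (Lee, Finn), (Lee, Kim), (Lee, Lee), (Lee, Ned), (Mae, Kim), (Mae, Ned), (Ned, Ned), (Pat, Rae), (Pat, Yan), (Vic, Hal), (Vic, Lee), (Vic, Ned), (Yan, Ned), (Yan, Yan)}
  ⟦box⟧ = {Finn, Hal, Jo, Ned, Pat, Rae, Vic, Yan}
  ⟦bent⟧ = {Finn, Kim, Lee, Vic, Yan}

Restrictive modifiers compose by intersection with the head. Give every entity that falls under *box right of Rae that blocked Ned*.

⟦right of Rae⟧ = {x : ⟨x, Rae⟩ ∈ ⟦right of⟧} = {Hal, Jo, Kim, Lee, Mae, Ned, Pat, Vic, Yan}
⟦that blocked Ned⟧ = {x : ⟨x, Ned⟩ ∈ ⟦blocked⟧} = {Hal, Jo, Kim, Lee, Mae, Ned, Vic, Yan}
⟦box⟧ = {Finn, Hal, Jo, Ned, Pat, Rae, Vic, Yan}
… ∩ ⟦right of Rae⟧ = {Finn, Hal, Jo, Ned, Pat, Rae, Vic, Yan} ∩ {Hal, Jo, Kim, Lee, Mae, Ned, Pat, Vic, Yan} = {Hal, Jo, Ned, Pat, Vic, Yan}
… ∩ ⟦that blocked Ned⟧ = {Hal, Jo, Ned, Pat, Vic, Yan} ∩ {Hal, Jo, Kim, Lee, Mae, Ned, Vic, Yan} = {Hal, Jo, Ned, Vic, Yan}
So ⟦box right of Rae that blocked Ned⟧ = {Hal, Jo, Ned, Vic, Yan}.

{Hal, Jo, Ned, Vic, Yan}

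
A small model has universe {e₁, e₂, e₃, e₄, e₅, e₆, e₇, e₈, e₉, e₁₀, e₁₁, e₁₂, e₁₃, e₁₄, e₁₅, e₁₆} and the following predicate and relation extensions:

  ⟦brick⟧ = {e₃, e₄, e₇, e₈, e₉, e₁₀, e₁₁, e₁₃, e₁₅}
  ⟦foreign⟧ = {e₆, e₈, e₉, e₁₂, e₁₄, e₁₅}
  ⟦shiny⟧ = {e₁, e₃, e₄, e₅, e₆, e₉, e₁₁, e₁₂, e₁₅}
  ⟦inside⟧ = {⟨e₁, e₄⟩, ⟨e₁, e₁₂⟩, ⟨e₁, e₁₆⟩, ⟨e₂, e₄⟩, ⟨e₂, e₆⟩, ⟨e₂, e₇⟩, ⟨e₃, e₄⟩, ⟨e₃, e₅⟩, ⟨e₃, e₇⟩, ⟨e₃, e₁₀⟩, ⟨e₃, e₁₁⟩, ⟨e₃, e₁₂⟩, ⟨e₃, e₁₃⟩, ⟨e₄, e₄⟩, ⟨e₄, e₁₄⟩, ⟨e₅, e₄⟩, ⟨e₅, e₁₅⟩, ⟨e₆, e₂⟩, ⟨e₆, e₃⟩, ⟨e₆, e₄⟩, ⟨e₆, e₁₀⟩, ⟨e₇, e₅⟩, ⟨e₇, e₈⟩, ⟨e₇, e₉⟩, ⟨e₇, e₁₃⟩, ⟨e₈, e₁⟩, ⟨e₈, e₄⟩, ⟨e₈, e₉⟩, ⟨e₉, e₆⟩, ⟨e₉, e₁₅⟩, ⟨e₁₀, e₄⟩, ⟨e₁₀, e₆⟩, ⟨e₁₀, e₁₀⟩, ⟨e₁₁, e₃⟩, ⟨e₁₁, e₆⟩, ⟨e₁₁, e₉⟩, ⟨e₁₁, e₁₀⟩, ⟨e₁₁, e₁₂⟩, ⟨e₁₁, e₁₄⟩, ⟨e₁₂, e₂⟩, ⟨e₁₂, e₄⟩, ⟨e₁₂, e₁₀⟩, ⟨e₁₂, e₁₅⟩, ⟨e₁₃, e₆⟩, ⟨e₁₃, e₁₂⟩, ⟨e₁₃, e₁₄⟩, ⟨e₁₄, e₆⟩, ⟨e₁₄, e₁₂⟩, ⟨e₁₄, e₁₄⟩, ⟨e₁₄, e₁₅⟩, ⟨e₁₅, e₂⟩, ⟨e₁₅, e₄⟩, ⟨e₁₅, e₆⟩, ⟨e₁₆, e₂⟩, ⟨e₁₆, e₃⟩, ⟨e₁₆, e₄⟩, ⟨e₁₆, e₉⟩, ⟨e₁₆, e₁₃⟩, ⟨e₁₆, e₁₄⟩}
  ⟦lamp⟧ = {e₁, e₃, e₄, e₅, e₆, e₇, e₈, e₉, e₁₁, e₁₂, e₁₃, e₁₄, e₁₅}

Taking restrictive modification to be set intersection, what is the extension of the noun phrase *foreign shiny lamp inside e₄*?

{e₆, e₁₂, e₁₅}

⟦inside e₄⟧ = {x : ⟨x, e₄⟩ ∈ ⟦inside⟧} = {e₁, e₂, e₃, e₄, e₅, e₆, e₈, e₁₀, e₁₂, e₁₅, e₁₆}
⟦lamp⟧ = {e₁, e₃, e₄, e₅, e₆, e₇, e₈, e₉, e₁₁, e₁₂, e₁₃, e₁₄, e₁₅}
… ∩ ⟦inside e₄⟧ = {e₁, e₃, e₄, e₅, e₆, e₇, e₈, e₉, e₁₁, e₁₂, e₁₃, e₁₄, e₁₅} ∩ {e₁, e₂, e₃, e₄, e₅, e₆, e₈, e₁₀, e₁₂, e₁₅, e₁₆} = {e₁, e₃, e₄, e₅, e₆, e₈, e₁₂, e₁₅}
… ∩ ⟦foreign⟧ = {e₁, e₃, e₄, e₅, e₆, e₈, e₁₂, e₁₅} ∩ {e₆, e₈, e₉, e₁₂, e₁₄, e₁₅} = {e₆, e₈, e₁₂, e₁₅}
… ∩ ⟦shiny⟧ = {e₆, e₈, e₁₂, e₁₅} ∩ {e₁, e₃, e₄, e₅, e₆, e₉, e₁₁, e₁₂, e₁₅} = {e₆, e₁₂, e₁₅}
So ⟦foreign shiny lamp inside e₄⟧ = {e₆, e₁₂, e₁₅}.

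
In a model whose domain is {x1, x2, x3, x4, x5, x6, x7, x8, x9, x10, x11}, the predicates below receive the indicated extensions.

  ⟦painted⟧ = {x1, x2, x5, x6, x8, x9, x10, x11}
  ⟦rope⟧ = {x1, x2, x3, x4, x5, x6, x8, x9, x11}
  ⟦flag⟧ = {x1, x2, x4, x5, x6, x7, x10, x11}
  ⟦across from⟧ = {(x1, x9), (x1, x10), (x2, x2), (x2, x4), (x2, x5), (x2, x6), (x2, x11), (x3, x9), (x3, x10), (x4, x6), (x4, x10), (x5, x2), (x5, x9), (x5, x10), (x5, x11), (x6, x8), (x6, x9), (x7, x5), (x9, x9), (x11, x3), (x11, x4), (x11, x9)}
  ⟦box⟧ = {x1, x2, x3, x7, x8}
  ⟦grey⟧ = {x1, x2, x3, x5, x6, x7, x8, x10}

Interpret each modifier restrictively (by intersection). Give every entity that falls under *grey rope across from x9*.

{x1, x3, x5, x6}

⟦across from x9⟧ = {x : ⟨x, x9⟩ ∈ ⟦across from⟧} = {x1, x3, x5, x6, x9, x11}
⟦rope⟧ = {x1, x2, x3, x4, x5, x6, x8, x9, x11}
… ∩ ⟦across from x9⟧ = {x1, x2, x3, x4, x5, x6, x8, x9, x11} ∩ {x1, x3, x5, x6, x9, x11} = {x1, x3, x5, x6, x9, x11}
… ∩ ⟦grey⟧ = {x1, x3, x5, x6, x9, x11} ∩ {x1, x2, x3, x5, x6, x7, x8, x10} = {x1, x3, x5, x6}
So ⟦grey rope across from x9⟧ = {x1, x3, x5, x6}.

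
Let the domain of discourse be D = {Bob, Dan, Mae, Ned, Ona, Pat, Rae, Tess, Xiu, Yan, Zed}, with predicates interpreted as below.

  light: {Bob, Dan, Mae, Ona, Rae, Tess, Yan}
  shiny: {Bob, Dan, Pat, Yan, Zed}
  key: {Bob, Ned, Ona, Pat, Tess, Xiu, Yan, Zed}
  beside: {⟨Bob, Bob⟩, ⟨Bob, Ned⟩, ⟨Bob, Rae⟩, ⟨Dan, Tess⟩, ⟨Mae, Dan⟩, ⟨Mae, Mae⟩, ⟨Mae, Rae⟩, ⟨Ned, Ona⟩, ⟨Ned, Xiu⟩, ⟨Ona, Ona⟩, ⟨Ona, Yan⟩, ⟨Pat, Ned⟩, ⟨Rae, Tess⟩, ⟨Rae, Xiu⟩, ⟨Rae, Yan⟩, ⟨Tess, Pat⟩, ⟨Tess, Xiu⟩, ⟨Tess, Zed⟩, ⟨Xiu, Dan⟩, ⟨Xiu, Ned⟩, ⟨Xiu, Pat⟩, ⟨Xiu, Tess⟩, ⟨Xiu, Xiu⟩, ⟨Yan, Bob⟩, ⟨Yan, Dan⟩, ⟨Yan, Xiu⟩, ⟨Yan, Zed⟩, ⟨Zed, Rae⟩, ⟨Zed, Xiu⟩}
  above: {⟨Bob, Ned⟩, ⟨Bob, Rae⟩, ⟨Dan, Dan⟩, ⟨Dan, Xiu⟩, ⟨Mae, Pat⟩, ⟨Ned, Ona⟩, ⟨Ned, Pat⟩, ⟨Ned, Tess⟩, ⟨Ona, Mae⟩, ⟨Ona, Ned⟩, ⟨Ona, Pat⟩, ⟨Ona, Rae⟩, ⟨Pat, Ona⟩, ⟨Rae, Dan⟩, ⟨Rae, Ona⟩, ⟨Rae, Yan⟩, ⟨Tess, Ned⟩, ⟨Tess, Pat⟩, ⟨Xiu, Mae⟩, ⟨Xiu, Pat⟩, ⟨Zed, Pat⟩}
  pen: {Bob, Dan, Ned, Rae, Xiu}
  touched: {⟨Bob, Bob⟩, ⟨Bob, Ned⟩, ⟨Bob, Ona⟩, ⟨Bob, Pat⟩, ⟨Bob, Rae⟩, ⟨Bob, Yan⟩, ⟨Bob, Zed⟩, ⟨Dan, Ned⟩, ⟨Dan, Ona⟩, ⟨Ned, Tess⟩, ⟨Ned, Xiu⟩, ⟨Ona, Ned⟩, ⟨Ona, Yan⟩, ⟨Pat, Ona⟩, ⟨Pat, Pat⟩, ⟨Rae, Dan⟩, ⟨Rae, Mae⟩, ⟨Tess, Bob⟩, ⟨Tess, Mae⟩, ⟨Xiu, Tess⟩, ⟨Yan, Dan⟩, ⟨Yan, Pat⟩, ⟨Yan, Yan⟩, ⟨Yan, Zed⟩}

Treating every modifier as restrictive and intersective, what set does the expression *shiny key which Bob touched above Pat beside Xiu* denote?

⟦which Bob touched⟧ = {x : ⟨Bob, x⟩ ∈ ⟦touched⟧} = {Bob, Ned, Ona, Pat, Rae, Yan, Zed}
⟦above Pat⟧ = {x : ⟨x, Pat⟩ ∈ ⟦above⟧} = {Mae, Ned, Ona, Tess, Xiu, Zed}
⟦beside Xiu⟧ = {x : ⟨x, Xiu⟩ ∈ ⟦beside⟧} = {Ned, Rae, Tess, Xiu, Yan, Zed}
⟦key⟧ = {Bob, Ned, Ona, Pat, Tess, Xiu, Yan, Zed}
… ∩ ⟦which Bob touched⟧ = {Bob, Ned, Ona, Pat, Tess, Xiu, Yan, Zed} ∩ {Bob, Ned, Ona, Pat, Rae, Yan, Zed} = {Bob, Ned, Ona, Pat, Yan, Zed}
… ∩ ⟦above Pat⟧ = {Bob, Ned, Ona, Pat, Yan, Zed} ∩ {Mae, Ned, Ona, Tess, Xiu, Zed} = {Ned, Ona, Zed}
… ∩ ⟦beside Xiu⟧ = {Ned, Ona, Zed} ∩ {Ned, Rae, Tess, Xiu, Yan, Zed} = {Ned, Zed}
… ∩ ⟦shiny⟧ = {Ned, Zed} ∩ {Bob, Dan, Pat, Yan, Zed} = {Zed}
So ⟦shiny key which Bob touched above Pat beside Xiu⟧ = {Zed}.

{Zed}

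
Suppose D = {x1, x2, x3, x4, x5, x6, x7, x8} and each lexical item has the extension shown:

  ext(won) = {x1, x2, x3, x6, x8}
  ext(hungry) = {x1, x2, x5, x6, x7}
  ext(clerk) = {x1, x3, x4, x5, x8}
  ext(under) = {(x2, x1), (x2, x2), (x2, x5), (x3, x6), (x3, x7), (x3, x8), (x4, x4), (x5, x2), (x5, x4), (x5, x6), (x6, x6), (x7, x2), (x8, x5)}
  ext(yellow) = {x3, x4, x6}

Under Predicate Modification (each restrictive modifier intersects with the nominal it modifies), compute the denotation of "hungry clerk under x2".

⟦under x2⟧ = {x : ⟨x, x2⟩ ∈ ⟦under⟧} = {x2, x5, x7}
⟦clerk⟧ = {x1, x3, x4, x5, x8}
… ∩ ⟦under x2⟧ = {x1, x3, x4, x5, x8} ∩ {x2, x5, x7} = {x5}
… ∩ ⟦hungry⟧ = {x5} ∩ {x1, x2, x5, x6, x7} = {x5}
So ⟦hungry clerk under x2⟧ = {x5}.

{x5}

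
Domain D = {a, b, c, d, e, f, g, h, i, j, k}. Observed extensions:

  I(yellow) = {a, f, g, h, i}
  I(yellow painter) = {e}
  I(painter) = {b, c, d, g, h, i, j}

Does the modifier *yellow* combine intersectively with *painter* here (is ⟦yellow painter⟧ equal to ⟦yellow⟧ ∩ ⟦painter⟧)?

⟦yellow⟧ ∩ ⟦painter⟧ = {a, f, g, h, i} ∩ {b, c, d, g, h, i, j} = {g, h, i}
Observed ⟦yellow painter⟧ = {e}.
These differ, so the modifier is not intersective in this model.

no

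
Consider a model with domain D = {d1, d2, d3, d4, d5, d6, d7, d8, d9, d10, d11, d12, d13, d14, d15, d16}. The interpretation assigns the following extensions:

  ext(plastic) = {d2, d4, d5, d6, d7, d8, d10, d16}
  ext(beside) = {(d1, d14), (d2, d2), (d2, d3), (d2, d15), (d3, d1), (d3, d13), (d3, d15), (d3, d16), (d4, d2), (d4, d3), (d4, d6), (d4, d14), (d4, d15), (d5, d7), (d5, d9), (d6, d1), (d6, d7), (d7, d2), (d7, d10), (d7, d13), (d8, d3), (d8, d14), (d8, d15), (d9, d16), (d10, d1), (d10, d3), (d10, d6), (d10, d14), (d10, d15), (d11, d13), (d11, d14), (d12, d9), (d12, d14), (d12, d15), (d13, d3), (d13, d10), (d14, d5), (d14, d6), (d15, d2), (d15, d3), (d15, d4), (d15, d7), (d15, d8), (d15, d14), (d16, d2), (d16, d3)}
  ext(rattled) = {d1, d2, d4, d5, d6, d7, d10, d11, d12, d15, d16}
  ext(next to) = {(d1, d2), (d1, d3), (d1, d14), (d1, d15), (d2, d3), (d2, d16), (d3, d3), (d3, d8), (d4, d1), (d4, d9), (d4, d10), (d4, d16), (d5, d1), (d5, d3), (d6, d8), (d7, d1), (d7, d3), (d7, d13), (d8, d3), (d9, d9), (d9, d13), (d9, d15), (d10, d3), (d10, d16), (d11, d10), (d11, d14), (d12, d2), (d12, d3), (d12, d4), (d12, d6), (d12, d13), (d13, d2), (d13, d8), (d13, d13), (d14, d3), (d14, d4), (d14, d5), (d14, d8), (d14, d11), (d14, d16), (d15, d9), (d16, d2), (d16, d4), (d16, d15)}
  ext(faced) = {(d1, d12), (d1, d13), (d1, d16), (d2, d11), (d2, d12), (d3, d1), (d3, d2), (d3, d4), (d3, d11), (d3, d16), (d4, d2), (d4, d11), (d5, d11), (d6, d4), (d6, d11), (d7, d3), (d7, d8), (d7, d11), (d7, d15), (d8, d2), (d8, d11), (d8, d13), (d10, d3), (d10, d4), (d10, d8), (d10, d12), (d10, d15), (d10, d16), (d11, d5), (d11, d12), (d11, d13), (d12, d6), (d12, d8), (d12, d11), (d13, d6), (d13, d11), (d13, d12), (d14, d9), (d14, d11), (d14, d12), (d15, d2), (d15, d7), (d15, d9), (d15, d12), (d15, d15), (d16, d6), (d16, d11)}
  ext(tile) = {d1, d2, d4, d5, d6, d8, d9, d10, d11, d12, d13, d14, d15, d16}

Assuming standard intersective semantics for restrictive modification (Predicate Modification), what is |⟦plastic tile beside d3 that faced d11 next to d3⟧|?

⟦beside d3⟧ = {x : ⟨x, d3⟩ ∈ ⟦beside⟧} = {d2, d4, d8, d10, d13, d15, d16}
⟦that faced d11⟧ = {x : ⟨x, d11⟩ ∈ ⟦faced⟧} = {d2, d3, d4, d5, d6, d7, d8, d12, d13, d14, d16}
⟦next to d3⟧ = {x : ⟨x, d3⟩ ∈ ⟦next to⟧} = {d1, d2, d3, d5, d7, d8, d10, d12, d14}
⟦tile⟧ = {d1, d2, d4, d5, d6, d8, d9, d10, d11, d12, d13, d14, d15, d16}
… ∩ ⟦beside d3⟧ = {d1, d2, d4, d5, d6, d8, d9, d10, d11, d12, d13, d14, d15, d16} ∩ {d2, d4, d8, d10, d13, d15, d16} = {d2, d4, d8, d10, d13, d15, d16}
… ∩ ⟦that faced d11⟧ = {d2, d4, d8, d10, d13, d15, d16} ∩ {d2, d3, d4, d5, d6, d7, d8, d12, d13, d14, d16} = {d2, d4, d8, d13, d16}
… ∩ ⟦next to d3⟧ = {d2, d4, d8, d13, d16} ∩ {d1, d2, d3, d5, d7, d8, d10, d12, d14} = {d2, d8}
… ∩ ⟦plastic⟧ = {d2, d8} ∩ {d2, d4, d5, d6, d7, d8, d10, d16} = {d2, d8}
⟦plastic tile beside d3 that faced d11 next to d3⟧ = {d2, d8}, so the cardinality is 2.

2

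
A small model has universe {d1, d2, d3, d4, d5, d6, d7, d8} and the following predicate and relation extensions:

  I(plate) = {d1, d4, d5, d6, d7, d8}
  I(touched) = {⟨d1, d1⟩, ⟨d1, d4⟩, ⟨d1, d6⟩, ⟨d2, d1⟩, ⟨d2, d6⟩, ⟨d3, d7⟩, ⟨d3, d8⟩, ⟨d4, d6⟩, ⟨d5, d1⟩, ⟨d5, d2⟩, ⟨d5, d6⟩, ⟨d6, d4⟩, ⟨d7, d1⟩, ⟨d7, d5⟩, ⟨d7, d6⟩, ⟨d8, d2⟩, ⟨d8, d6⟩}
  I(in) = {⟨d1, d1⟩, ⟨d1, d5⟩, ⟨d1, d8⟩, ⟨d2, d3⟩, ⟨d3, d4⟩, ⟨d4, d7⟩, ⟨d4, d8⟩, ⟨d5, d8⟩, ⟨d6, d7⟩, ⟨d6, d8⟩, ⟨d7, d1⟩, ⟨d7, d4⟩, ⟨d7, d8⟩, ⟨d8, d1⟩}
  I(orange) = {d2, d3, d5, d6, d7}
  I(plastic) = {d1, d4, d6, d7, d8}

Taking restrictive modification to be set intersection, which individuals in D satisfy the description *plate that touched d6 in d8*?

⟦that touched d6⟧ = {x : ⟨x, d6⟩ ∈ ⟦touched⟧} = {d1, d2, d4, d5, d7, d8}
⟦in d8⟧ = {x : ⟨x, d8⟩ ∈ ⟦in⟧} = {d1, d4, d5, d6, d7}
⟦plate⟧ = {d1, d4, d5, d6, d7, d8}
… ∩ ⟦that touched d6⟧ = {d1, d4, d5, d6, d7, d8} ∩ {d1, d2, d4, d5, d7, d8} = {d1, d4, d5, d7, d8}
… ∩ ⟦in d8⟧ = {d1, d4, d5, d7, d8} ∩ {d1, d4, d5, d6, d7} = {d1, d4, d5, d7}
So ⟦plate that touched d6 in d8⟧ = {d1, d4, d5, d7}.

{d1, d4, d5, d7}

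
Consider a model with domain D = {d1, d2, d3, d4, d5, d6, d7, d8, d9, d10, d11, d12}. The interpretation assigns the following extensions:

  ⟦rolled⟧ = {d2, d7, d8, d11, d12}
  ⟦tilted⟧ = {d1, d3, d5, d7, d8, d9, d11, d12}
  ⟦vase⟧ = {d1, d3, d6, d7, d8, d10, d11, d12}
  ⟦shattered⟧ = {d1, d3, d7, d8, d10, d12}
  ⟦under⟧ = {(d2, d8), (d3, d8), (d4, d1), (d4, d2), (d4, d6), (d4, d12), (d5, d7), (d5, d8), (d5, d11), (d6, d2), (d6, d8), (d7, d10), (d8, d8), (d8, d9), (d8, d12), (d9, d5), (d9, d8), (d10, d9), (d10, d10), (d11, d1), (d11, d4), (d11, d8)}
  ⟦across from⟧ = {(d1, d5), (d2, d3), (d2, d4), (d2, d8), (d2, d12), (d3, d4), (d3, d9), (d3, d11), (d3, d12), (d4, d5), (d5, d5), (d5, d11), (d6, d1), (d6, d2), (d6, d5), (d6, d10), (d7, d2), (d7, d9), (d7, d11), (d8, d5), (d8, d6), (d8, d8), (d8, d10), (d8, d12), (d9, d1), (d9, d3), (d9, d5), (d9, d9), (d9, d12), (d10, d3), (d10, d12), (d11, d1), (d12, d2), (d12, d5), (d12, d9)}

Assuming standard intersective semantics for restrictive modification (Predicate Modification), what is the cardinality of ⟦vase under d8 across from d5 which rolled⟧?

1

⟦under d8⟧ = {x : ⟨x, d8⟩ ∈ ⟦under⟧} = {d2, d3, d5, d6, d8, d9, d11}
⟦across from d5⟧ = {x : ⟨x, d5⟩ ∈ ⟦across from⟧} = {d1, d4, d5, d6, d8, d9, d12}
⟦which rolled⟧ = ⟦rolled⟧ = {d2, d7, d8, d11, d12}
⟦vase⟧ = {d1, d3, d6, d7, d8, d10, d11, d12}
… ∩ ⟦under d8⟧ = {d1, d3, d6, d7, d8, d10, d11, d12} ∩ {d2, d3, d5, d6, d8, d9, d11} = {d3, d6, d8, d11}
… ∩ ⟦across from d5⟧ = {d3, d6, d8, d11} ∩ {d1, d4, d5, d6, d8, d9, d12} = {d6, d8}
… ∩ ⟦which rolled⟧ = {d6, d8} ∩ {d2, d7, d8, d11, d12} = {d8}
⟦vase under d8 across from d5 which rolled⟧ = {d8}, so the cardinality is 1.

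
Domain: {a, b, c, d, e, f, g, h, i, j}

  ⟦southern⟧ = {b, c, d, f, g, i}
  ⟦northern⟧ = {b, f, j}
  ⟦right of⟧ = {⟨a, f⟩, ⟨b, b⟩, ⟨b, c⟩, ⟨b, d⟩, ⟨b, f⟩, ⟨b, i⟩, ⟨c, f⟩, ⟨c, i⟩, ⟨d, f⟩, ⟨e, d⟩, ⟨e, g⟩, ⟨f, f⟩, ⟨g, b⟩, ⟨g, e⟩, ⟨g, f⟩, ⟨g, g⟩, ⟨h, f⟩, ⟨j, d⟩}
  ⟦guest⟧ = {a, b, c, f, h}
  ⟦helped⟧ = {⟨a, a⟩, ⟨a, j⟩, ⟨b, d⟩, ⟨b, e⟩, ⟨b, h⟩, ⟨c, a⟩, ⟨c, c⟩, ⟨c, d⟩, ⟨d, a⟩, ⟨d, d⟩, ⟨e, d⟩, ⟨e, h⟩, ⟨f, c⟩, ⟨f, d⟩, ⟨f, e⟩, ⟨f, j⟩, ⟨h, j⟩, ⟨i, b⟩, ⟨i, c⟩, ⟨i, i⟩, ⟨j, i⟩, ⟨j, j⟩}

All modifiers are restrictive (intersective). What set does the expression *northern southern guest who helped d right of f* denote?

{b, f}

⟦who helped d⟧ = {x : ⟨x, d⟩ ∈ ⟦helped⟧} = {b, c, d, e, f}
⟦right of f⟧ = {x : ⟨x, f⟩ ∈ ⟦right of⟧} = {a, b, c, d, f, g, h}
⟦guest⟧ = {a, b, c, f, h}
… ∩ ⟦who helped d⟧ = {a, b, c, f, h} ∩ {b, c, d, e, f} = {b, c, f}
… ∩ ⟦right of f⟧ = {b, c, f} ∩ {a, b, c, d, f, g, h} = {b, c, f}
… ∩ ⟦northern⟧ = {b, c, f} ∩ {b, f, j} = {b, f}
… ∩ ⟦southern⟧ = {b, f} ∩ {b, c, d, f, g, i} = {b, f}
So ⟦northern southern guest who helped d right of f⟧ = {b, f}.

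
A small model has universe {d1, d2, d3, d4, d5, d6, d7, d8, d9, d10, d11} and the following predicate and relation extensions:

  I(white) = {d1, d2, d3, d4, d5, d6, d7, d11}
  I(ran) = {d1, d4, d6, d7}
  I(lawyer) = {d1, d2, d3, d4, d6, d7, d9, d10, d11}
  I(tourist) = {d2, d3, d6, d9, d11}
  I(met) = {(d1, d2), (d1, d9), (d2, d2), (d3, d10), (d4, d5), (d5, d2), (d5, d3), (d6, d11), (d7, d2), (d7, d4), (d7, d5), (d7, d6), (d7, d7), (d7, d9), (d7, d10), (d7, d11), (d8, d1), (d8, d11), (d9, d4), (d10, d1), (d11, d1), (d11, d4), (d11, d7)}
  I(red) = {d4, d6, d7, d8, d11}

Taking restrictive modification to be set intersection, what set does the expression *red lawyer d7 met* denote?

⟦d7 met⟧ = {x : ⟨d7, x⟩ ∈ ⟦met⟧} = {d2, d4, d5, d6, d7, d9, d10, d11}
⟦lawyer⟧ = {d1, d2, d3, d4, d6, d7, d9, d10, d11}
… ∩ ⟦d7 met⟧ = {d1, d2, d3, d4, d6, d7, d9, d10, d11} ∩ {d2, d4, d5, d6, d7, d9, d10, d11} = {d2, d4, d6, d7, d9, d10, d11}
… ∩ ⟦red⟧ = {d2, d4, d6, d7, d9, d10, d11} ∩ {d4, d6, d7, d8, d11} = {d4, d6, d7, d11}
So ⟦red lawyer d7 met⟧ = {d4, d6, d7, d11}.

{d4, d6, d7, d11}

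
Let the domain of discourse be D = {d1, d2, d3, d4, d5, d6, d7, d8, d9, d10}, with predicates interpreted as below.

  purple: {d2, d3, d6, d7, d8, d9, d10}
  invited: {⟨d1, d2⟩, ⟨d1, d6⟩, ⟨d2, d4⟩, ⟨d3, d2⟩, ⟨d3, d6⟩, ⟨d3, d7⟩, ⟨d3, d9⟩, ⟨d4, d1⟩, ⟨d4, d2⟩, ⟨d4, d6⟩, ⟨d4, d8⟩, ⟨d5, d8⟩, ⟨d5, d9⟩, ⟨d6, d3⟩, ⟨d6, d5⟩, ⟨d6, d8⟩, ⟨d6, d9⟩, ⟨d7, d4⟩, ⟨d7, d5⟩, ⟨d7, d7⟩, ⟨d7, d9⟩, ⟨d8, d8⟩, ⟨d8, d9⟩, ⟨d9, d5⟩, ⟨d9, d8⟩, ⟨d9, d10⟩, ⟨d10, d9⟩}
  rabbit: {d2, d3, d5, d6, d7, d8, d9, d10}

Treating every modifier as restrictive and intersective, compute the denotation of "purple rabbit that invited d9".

⟦that invited d9⟧ = {x : ⟨x, d9⟩ ∈ ⟦invited⟧} = {d3, d5, d6, d7, d8, d10}
⟦rabbit⟧ = {d2, d3, d5, d6, d7, d8, d9, d10}
… ∩ ⟦that invited d9⟧ = {d2, d3, d5, d6, d7, d8, d9, d10} ∩ {d3, d5, d6, d7, d8, d10} = {d3, d5, d6, d7, d8, d10}
… ∩ ⟦purple⟧ = {d3, d5, d6, d7, d8, d10} ∩ {d2, d3, d6, d7, d8, d9, d10} = {d3, d6, d7, d8, d10}
So ⟦purple rabbit that invited d9⟧ = {d3, d6, d7, d8, d10}.

{d3, d6, d7, d8, d10}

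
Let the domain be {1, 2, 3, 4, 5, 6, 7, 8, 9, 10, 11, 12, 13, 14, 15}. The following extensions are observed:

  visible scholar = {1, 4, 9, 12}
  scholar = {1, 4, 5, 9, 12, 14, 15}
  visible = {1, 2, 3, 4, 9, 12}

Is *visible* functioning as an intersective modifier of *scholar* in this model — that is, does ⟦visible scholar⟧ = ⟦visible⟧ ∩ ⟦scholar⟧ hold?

yes

⟦visible⟧ ∩ ⟦scholar⟧ = {1, 2, 3, 4, 9, 12} ∩ {1, 4, 5, 9, 12, 14, 15} = {1, 4, 9, 12}
Observed ⟦visible scholar⟧ = {1, 4, 9, 12}.
These coincide, so the modifier is intersective here.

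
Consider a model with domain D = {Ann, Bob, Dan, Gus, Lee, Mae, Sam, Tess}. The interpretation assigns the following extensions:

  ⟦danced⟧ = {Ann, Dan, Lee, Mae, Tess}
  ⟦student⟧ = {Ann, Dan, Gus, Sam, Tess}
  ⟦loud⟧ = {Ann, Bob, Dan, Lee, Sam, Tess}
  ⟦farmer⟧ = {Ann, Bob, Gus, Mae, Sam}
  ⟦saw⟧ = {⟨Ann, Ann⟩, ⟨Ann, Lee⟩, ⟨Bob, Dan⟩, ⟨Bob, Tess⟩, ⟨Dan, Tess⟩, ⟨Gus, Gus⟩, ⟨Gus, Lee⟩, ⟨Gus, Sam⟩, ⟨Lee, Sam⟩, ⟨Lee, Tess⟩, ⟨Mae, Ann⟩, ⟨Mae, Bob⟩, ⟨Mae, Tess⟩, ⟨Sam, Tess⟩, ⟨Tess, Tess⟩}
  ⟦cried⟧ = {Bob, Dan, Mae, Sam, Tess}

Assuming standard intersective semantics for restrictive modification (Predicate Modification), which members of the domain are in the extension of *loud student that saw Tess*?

⟦that saw Tess⟧ = {x : ⟨x, Tess⟩ ∈ ⟦saw⟧} = {Bob, Dan, Lee, Mae, Sam, Tess}
⟦student⟧ = {Ann, Dan, Gus, Sam, Tess}
… ∩ ⟦that saw Tess⟧ = {Ann, Dan, Gus, Sam, Tess} ∩ {Bob, Dan, Lee, Mae, Sam, Tess} = {Dan, Sam, Tess}
… ∩ ⟦loud⟧ = {Dan, Sam, Tess} ∩ {Ann, Bob, Dan, Lee, Sam, Tess} = {Dan, Sam, Tess}
So ⟦loud student that saw Tess⟧ = {Dan, Sam, Tess}.

{Dan, Sam, Tess}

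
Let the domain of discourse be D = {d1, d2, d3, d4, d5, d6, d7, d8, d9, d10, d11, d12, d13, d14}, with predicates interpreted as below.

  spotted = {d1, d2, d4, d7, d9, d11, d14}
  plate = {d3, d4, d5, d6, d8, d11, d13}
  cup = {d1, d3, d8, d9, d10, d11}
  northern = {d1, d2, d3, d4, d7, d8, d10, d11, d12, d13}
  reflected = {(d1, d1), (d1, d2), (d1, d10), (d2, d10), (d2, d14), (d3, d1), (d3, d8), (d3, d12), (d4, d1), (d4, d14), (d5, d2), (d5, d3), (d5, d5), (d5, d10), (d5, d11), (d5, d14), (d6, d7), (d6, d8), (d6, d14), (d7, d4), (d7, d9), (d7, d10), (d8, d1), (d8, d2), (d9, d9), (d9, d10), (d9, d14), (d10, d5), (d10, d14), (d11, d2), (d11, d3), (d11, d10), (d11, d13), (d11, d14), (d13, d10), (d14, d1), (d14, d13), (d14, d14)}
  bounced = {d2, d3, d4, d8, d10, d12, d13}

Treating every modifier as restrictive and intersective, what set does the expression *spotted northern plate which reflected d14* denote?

{d4, d11}

⟦which reflected d14⟧ = {x : ⟨x, d14⟩ ∈ ⟦reflected⟧} = {d2, d4, d5, d6, d9, d10, d11, d14}
⟦plate⟧ = {d3, d4, d5, d6, d8, d11, d13}
… ∩ ⟦which reflected d14⟧ = {d3, d4, d5, d6, d8, d11, d13} ∩ {d2, d4, d5, d6, d9, d10, d11, d14} = {d4, d5, d6, d11}
… ∩ ⟦spotted⟧ = {d4, d5, d6, d11} ∩ {d1, d2, d4, d7, d9, d11, d14} = {d4, d11}
… ∩ ⟦northern⟧ = {d4, d11} ∩ {d1, d2, d3, d4, d7, d8, d10, d11, d12, d13} = {d4, d11}
So ⟦spotted northern plate which reflected d14⟧ = {d4, d11}.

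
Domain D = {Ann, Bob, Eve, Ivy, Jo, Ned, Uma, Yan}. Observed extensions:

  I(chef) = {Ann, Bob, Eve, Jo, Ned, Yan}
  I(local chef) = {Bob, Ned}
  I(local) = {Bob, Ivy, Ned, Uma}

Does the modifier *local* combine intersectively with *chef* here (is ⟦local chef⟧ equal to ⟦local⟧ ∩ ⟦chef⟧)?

yes

⟦local⟧ ∩ ⟦chef⟧ = {Bob, Ivy, Ned, Uma} ∩ {Ann, Bob, Eve, Jo, Ned, Yan} = {Bob, Ned}
Observed ⟦local chef⟧ = {Bob, Ned}.
These coincide, so the modifier is intersective here.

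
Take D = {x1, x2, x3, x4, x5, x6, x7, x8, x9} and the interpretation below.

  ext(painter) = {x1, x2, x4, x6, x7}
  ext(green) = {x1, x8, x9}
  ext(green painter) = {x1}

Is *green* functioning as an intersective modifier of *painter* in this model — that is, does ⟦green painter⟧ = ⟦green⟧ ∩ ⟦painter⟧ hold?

yes

⟦green⟧ ∩ ⟦painter⟧ = {x1, x8, x9} ∩ {x1, x2, x4, x6, x7} = {x1}
Observed ⟦green painter⟧ = {x1}.
These coincide, so the modifier is intersective here.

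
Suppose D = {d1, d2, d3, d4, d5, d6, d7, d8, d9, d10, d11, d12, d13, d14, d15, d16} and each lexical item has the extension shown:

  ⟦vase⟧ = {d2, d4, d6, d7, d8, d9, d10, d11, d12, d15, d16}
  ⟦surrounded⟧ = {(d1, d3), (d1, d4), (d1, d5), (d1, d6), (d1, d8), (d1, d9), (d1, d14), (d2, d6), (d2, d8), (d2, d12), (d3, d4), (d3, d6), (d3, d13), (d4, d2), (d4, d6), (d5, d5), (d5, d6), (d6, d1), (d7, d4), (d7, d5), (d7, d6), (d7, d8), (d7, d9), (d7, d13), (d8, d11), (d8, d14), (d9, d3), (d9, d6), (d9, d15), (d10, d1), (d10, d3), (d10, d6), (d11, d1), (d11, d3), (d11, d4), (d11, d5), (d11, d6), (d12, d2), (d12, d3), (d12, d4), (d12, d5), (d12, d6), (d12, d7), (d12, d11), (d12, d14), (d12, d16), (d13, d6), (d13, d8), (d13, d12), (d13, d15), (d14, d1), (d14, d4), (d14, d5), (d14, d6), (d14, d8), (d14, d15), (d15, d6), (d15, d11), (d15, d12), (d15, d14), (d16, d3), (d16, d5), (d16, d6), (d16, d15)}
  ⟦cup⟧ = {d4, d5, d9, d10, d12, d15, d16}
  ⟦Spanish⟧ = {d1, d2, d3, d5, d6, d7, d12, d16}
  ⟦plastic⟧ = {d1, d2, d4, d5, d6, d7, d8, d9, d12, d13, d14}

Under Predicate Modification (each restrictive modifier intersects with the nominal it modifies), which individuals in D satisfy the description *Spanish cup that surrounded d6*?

{d5, d12, d16}

⟦that surrounded d6⟧ = {x : ⟨x, d6⟩ ∈ ⟦surrounded⟧} = {d1, d2, d3, d4, d5, d7, d9, d10, d11, d12, d13, d14, d15, d16}
⟦cup⟧ = {d4, d5, d9, d10, d12, d15, d16}
… ∩ ⟦that surrounded d6⟧ = {d4, d5, d9, d10, d12, d15, d16} ∩ {d1, d2, d3, d4, d5, d7, d9, d10, d11, d12, d13, d14, d15, d16} = {d4, d5, d9, d10, d12, d15, d16}
… ∩ ⟦Spanish⟧ = {d4, d5, d9, d10, d12, d15, d16} ∩ {d1, d2, d3, d5, d6, d7, d12, d16} = {d5, d12, d16}
So ⟦Spanish cup that surrounded d6⟧ = {d5, d12, d16}.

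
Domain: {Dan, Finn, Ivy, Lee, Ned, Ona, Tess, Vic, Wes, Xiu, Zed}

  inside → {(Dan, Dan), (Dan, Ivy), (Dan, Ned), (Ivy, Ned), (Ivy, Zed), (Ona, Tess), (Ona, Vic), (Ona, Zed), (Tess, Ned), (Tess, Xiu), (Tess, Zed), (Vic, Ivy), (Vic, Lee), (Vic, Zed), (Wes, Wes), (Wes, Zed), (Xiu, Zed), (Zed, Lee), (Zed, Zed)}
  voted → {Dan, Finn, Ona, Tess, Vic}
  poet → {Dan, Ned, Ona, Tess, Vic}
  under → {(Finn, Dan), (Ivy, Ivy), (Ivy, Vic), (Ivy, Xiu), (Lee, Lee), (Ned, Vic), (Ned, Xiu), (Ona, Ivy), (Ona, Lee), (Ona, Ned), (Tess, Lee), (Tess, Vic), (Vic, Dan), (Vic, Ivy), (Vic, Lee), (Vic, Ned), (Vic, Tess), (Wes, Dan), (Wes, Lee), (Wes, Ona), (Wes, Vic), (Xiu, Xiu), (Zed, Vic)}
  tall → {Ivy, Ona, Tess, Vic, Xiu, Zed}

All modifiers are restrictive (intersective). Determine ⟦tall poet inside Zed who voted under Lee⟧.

{Ona, Tess, Vic}

⟦inside Zed⟧ = {x : ⟨x, Zed⟩ ∈ ⟦inside⟧} = {Ivy, Ona, Tess, Vic, Wes, Xiu, Zed}
⟦who voted⟧ = ⟦voted⟧ = {Dan, Finn, Ona, Tess, Vic}
⟦under Lee⟧ = {x : ⟨x, Lee⟩ ∈ ⟦under⟧} = {Lee, Ona, Tess, Vic, Wes}
⟦poet⟧ = {Dan, Ned, Ona, Tess, Vic}
… ∩ ⟦inside Zed⟧ = {Dan, Ned, Ona, Tess, Vic} ∩ {Ivy, Ona, Tess, Vic, Wes, Xiu, Zed} = {Ona, Tess, Vic}
… ∩ ⟦who voted⟧ = {Ona, Tess, Vic} ∩ {Dan, Finn, Ona, Tess, Vic} = {Ona, Tess, Vic}
… ∩ ⟦under Lee⟧ = {Ona, Tess, Vic} ∩ {Lee, Ona, Tess, Vic, Wes} = {Ona, Tess, Vic}
… ∩ ⟦tall⟧ = {Ona, Tess, Vic} ∩ {Ivy, Ona, Tess, Vic, Xiu, Zed} = {Ona, Tess, Vic}
So ⟦tall poet inside Zed who voted under Lee⟧ = {Ona, Tess, Vic}.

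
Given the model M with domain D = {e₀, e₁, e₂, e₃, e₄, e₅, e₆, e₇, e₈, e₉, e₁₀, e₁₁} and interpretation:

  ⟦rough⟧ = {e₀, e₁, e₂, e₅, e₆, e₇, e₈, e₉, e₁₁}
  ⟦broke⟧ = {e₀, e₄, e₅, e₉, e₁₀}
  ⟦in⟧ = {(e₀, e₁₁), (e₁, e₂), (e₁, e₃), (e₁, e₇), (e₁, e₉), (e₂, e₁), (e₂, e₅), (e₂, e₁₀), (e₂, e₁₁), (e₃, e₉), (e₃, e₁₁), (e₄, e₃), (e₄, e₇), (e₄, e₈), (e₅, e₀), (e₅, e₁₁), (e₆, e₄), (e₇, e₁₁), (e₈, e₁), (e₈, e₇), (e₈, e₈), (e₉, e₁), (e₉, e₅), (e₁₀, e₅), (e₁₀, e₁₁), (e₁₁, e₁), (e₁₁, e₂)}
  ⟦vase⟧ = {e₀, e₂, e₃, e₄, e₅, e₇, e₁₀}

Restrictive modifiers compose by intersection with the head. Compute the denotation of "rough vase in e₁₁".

⟦in e₁₁⟧ = {x : ⟨x, e₁₁⟩ ∈ ⟦in⟧} = {e₀, e₂, e₃, e₅, e₇, e₁₀}
⟦vase⟧ = {e₀, e₂, e₃, e₄, e₅, e₇, e₁₀}
… ∩ ⟦in e₁₁⟧ = {e₀, e₂, e₃, e₄, e₅, e₇, e₁₀} ∩ {e₀, e₂, e₃, e₅, e₇, e₁₀} = {e₀, e₂, e₃, e₅, e₇, e₁₀}
… ∩ ⟦rough⟧ = {e₀, e₂, e₃, e₅, e₇, e₁₀} ∩ {e₀, e₁, e₂, e₅, e₆, e₇, e₈, e₉, e₁₁} = {e₀, e₂, e₅, e₇}
So ⟦rough vase in e₁₁⟧ = {e₀, e₂, e₅, e₇}.

{e₀, e₂, e₅, e₇}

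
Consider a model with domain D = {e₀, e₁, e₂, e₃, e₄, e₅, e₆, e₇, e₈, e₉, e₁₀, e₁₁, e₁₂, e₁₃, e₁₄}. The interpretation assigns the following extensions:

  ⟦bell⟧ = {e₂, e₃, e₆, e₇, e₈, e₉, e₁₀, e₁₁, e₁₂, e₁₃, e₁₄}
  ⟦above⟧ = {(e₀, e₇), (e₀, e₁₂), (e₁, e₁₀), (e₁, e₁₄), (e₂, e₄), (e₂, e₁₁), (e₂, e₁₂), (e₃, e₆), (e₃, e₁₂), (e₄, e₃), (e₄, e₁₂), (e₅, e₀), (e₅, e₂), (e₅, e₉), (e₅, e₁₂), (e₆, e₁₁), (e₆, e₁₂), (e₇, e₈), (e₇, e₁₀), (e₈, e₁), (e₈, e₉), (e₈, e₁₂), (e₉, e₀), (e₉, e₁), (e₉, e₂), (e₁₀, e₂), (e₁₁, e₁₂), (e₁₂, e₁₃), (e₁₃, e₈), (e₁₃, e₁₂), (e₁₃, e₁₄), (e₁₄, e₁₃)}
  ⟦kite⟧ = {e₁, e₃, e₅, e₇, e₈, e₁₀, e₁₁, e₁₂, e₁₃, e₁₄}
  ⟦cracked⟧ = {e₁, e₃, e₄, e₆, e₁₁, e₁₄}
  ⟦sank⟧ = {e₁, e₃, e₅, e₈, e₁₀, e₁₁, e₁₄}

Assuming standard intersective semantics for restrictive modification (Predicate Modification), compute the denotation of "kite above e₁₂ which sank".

{e₃, e₅, e₈, e₁₁}

⟦above e₁₂⟧ = {x : ⟨x, e₁₂⟩ ∈ ⟦above⟧} = {e₀, e₂, e₃, e₄, e₅, e₆, e₈, e₁₁, e₁₃}
⟦which sank⟧ = ⟦sank⟧ = {e₁, e₃, e₅, e₈, e₁₀, e₁₁, e₁₄}
⟦kite⟧ = {e₁, e₃, e₅, e₇, e₈, e₁₀, e₁₁, e₁₂, e₁₃, e₁₄}
… ∩ ⟦above e₁₂⟧ = {e₁, e₃, e₅, e₇, e₈, e₁₀, e₁₁, e₁₂, e₁₃, e₁₄} ∩ {e₀, e₂, e₃, e₄, e₅, e₆, e₈, e₁₁, e₁₃} = {e₃, e₅, e₈, e₁₁, e₁₃}
… ∩ ⟦which sank⟧ = {e₃, e₅, e₈, e₁₁, e₁₃} ∩ {e₁, e₃, e₅, e₈, e₁₀, e₁₁, e₁₄} = {e₃, e₅, e₈, e₁₁}
So ⟦kite above e₁₂ which sank⟧ = {e₃, e₅, e₈, e₁₁}.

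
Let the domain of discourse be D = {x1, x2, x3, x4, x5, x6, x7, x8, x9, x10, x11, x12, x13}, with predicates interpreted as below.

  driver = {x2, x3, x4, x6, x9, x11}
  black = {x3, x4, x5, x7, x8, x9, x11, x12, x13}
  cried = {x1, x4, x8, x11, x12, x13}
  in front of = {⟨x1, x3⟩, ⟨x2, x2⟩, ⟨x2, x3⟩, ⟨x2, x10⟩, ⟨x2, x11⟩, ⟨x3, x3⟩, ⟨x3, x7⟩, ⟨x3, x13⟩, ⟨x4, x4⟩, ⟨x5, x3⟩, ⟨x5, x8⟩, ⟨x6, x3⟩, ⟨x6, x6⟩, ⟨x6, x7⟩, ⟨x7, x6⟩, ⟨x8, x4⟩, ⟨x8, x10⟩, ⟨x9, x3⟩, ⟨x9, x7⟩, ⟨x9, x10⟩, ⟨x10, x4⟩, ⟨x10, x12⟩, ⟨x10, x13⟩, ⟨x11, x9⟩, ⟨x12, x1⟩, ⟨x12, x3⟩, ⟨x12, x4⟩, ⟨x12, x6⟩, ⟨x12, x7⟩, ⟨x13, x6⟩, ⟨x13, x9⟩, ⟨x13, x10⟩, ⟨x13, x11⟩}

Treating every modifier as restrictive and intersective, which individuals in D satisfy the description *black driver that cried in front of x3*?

∅

⟦that cried⟧ = ⟦cried⟧ = {x1, x4, x8, x11, x12, x13}
⟦in front of x3⟧ = {x : ⟨x, x3⟩ ∈ ⟦in front of⟧} = {x1, x2, x3, x5, x6, x9, x12}
⟦driver⟧ = {x2, x3, x4, x6, x9, x11}
… ∩ ⟦that cried⟧ = {x2, x3, x4, x6, x9, x11} ∩ {x1, x4, x8, x11, x12, x13} = {x4, x11}
… ∩ ⟦in front of x3⟧ = {x4, x11} ∩ {x1, x2, x3, x5, x6, x9, x12} = ∅
… ∩ ⟦black⟧ = ∅ ∩ {x3, x4, x5, x7, x8, x9, x11, x12, x13} = ∅
So ⟦black driver that cried in front of x3⟧ = ∅.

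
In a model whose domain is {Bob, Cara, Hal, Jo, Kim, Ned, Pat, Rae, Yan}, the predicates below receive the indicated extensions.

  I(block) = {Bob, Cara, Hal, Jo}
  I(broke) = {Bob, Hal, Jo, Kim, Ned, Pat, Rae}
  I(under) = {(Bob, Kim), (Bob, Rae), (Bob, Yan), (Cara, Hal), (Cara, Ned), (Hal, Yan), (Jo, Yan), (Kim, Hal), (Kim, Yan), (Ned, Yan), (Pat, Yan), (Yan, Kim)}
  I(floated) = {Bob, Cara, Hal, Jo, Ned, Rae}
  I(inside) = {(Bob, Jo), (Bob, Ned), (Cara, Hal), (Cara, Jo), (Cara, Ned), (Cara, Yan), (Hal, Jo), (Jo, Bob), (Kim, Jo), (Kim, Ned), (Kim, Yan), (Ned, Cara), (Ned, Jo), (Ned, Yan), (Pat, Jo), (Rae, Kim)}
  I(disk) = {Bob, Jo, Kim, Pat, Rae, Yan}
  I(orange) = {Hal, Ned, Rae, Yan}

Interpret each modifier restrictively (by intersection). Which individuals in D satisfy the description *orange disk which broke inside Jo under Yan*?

⟦which broke⟧ = ⟦broke⟧ = {Bob, Hal, Jo, Kim, Ned, Pat, Rae}
⟦inside Jo⟧ = {x : ⟨x, Jo⟩ ∈ ⟦inside⟧} = {Bob, Cara, Hal, Kim, Ned, Pat}
⟦under Yan⟧ = {x : ⟨x, Yan⟩ ∈ ⟦under⟧} = {Bob, Hal, Jo, Kim, Ned, Pat}
⟦disk⟧ = {Bob, Jo, Kim, Pat, Rae, Yan}
… ∩ ⟦which broke⟧ = {Bob, Jo, Kim, Pat, Rae, Yan} ∩ {Bob, Hal, Jo, Kim, Ned, Pat, Rae} = {Bob, Jo, Kim, Pat, Rae}
… ∩ ⟦inside Jo⟧ = {Bob, Jo, Kim, Pat, Rae} ∩ {Bob, Cara, Hal, Kim, Ned, Pat} = {Bob, Kim, Pat}
… ∩ ⟦under Yan⟧ = {Bob, Kim, Pat} ∩ {Bob, Hal, Jo, Kim, Ned, Pat} = {Bob, Kim, Pat}
… ∩ ⟦orange⟧ = {Bob, Kim, Pat} ∩ {Hal, Ned, Rae, Yan} = ∅
So ⟦orange disk which broke inside Jo under Yan⟧ = {}.

{}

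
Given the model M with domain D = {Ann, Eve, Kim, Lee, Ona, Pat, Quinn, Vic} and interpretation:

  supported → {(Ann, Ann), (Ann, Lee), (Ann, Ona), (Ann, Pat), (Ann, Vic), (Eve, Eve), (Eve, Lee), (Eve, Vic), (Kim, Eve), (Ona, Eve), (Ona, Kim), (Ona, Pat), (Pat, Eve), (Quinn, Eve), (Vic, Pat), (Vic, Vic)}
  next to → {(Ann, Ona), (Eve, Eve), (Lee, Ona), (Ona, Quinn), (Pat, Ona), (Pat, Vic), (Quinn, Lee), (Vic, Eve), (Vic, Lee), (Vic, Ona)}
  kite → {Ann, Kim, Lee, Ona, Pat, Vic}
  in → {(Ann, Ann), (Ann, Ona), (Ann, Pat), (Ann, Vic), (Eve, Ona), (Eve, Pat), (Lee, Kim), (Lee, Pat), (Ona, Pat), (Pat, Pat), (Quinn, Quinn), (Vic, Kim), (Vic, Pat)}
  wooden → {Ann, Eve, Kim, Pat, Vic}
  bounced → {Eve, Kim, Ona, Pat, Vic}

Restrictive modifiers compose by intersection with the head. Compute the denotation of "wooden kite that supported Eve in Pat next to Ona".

{Pat}

⟦that supported Eve⟧ = {x : ⟨x, Eve⟩ ∈ ⟦supported⟧} = {Eve, Kim, Ona, Pat, Quinn}
⟦in Pat⟧ = {x : ⟨x, Pat⟩ ∈ ⟦in⟧} = {Ann, Eve, Lee, Ona, Pat, Vic}
⟦next to Ona⟧ = {x : ⟨x, Ona⟩ ∈ ⟦next to⟧} = {Ann, Lee, Pat, Vic}
⟦kite⟧ = {Ann, Kim, Lee, Ona, Pat, Vic}
… ∩ ⟦that supported Eve⟧ = {Ann, Kim, Lee, Ona, Pat, Vic} ∩ {Eve, Kim, Ona, Pat, Quinn} = {Kim, Ona, Pat}
… ∩ ⟦in Pat⟧ = {Kim, Ona, Pat} ∩ {Ann, Eve, Lee, Ona, Pat, Vic} = {Ona, Pat}
… ∩ ⟦next to Ona⟧ = {Ona, Pat} ∩ {Ann, Lee, Pat, Vic} = {Pat}
… ∩ ⟦wooden⟧ = {Pat} ∩ {Ann, Eve, Kim, Pat, Vic} = {Pat}
So ⟦wooden kite that supported Eve in Pat next to Ona⟧ = {Pat}.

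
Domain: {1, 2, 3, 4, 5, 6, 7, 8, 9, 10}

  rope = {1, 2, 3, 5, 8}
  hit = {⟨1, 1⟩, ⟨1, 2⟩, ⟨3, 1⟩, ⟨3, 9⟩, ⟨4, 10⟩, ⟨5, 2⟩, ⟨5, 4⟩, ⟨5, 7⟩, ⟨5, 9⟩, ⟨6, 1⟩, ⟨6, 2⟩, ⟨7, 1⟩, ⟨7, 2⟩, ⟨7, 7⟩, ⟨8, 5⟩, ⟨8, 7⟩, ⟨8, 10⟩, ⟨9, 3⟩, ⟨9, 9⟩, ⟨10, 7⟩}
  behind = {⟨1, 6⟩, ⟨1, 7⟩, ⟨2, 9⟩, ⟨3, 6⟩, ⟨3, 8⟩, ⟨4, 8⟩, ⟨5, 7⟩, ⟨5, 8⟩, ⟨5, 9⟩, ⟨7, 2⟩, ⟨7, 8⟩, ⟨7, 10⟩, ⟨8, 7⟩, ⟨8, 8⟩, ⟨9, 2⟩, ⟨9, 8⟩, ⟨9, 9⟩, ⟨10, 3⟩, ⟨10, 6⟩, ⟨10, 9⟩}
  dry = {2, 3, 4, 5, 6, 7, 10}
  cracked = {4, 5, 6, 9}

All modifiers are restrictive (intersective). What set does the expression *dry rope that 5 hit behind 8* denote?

⟦that 5 hit⟧ = {x : ⟨5, x⟩ ∈ ⟦hit⟧} = {2, 4, 7, 9}
⟦behind 8⟧ = {x : ⟨x, 8⟩ ∈ ⟦behind⟧} = {3, 4, 5, 7, 8, 9}
⟦rope⟧ = {1, 2, 3, 5, 8}
… ∩ ⟦that 5 hit⟧ = {1, 2, 3, 5, 8} ∩ {2, 4, 7, 9} = {2}
… ∩ ⟦behind 8⟧ = {2} ∩ {3, 4, 5, 7, 8, 9} = ∅
… ∩ ⟦dry⟧ = ∅ ∩ {2, 3, 4, 5, 6, 7, 10} = ∅
So ⟦dry rope that 5 hit behind 8⟧ = { }.

{ }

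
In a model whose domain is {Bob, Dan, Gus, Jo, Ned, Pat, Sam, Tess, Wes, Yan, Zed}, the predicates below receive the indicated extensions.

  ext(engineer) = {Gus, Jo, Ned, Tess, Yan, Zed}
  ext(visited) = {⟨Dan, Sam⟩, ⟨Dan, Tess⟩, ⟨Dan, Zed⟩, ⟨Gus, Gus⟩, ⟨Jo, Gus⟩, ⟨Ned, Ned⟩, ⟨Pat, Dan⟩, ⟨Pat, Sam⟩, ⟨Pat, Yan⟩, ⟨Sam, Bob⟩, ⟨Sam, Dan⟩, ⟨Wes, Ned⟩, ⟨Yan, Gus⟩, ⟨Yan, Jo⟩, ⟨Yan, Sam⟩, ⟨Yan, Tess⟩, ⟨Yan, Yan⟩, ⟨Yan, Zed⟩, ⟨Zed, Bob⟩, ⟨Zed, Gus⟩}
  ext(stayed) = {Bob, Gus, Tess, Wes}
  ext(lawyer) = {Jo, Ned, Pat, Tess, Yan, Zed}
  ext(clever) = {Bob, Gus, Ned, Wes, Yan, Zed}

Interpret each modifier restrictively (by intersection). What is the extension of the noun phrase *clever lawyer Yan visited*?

{Yan, Zed}

⟦Yan visited⟧ = {x : ⟨Yan, x⟩ ∈ ⟦visited⟧} = {Gus, Jo, Sam, Tess, Yan, Zed}
⟦lawyer⟧ = {Jo, Ned, Pat, Tess, Yan, Zed}
… ∩ ⟦Yan visited⟧ = {Jo, Ned, Pat, Tess, Yan, Zed} ∩ {Gus, Jo, Sam, Tess, Yan, Zed} = {Jo, Tess, Yan, Zed}
… ∩ ⟦clever⟧ = {Jo, Tess, Yan, Zed} ∩ {Bob, Gus, Ned, Wes, Yan, Zed} = {Yan, Zed}
So ⟦clever lawyer Yan visited⟧ = {Yan, Zed}.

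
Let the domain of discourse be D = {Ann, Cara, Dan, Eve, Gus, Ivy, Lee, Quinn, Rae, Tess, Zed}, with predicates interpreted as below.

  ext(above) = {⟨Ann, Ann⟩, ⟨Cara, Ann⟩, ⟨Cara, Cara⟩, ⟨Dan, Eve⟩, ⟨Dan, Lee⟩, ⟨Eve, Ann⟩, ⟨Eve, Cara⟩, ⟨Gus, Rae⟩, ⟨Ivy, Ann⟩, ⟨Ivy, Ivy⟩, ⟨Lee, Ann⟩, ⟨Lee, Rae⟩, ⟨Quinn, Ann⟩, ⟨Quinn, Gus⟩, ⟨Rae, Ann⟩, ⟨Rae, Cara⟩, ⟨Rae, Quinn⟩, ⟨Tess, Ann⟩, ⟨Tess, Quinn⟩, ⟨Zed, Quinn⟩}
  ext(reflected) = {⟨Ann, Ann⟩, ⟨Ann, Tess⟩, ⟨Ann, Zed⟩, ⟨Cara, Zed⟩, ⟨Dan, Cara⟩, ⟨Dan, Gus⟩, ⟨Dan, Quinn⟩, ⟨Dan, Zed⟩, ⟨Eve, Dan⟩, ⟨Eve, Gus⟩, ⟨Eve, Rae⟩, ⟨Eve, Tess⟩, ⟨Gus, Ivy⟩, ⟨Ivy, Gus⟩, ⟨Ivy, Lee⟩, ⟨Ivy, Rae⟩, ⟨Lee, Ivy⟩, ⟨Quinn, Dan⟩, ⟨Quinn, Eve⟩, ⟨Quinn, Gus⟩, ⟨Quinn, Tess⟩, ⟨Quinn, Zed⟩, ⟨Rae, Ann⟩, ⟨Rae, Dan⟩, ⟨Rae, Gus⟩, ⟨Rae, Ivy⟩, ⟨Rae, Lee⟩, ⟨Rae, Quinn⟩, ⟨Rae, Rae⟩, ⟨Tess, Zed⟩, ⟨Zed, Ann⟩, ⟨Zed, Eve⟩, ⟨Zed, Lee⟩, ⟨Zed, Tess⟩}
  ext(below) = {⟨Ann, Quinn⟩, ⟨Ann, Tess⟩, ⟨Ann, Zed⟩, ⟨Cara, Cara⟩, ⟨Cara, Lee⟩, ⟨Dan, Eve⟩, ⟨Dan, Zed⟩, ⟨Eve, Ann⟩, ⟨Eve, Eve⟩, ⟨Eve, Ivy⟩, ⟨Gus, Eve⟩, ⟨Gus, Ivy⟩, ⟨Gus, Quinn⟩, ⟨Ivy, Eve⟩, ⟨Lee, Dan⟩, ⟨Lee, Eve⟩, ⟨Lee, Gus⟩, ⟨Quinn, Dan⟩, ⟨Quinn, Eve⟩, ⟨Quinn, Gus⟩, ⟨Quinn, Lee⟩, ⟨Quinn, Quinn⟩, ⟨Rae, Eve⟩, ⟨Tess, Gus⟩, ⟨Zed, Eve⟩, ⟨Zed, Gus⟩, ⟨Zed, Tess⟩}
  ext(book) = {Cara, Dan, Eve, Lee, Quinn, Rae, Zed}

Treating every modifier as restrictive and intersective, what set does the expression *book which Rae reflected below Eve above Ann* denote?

{Lee, Quinn, Rae}

⟦which Rae reflected⟧ = {x : ⟨Rae, x⟩ ∈ ⟦reflected⟧} = {Ann, Dan, Gus, Ivy, Lee, Quinn, Rae}
⟦below Eve⟧ = {x : ⟨x, Eve⟩ ∈ ⟦below⟧} = {Dan, Eve, Gus, Ivy, Lee, Quinn, Rae, Zed}
⟦above Ann⟧ = {x : ⟨x, Ann⟩ ∈ ⟦above⟧} = {Ann, Cara, Eve, Ivy, Lee, Quinn, Rae, Tess}
⟦book⟧ = {Cara, Dan, Eve, Lee, Quinn, Rae, Zed}
… ∩ ⟦which Rae reflected⟧ = {Cara, Dan, Eve, Lee, Quinn, Rae, Zed} ∩ {Ann, Dan, Gus, Ivy, Lee, Quinn, Rae} = {Dan, Lee, Quinn, Rae}
… ∩ ⟦below Eve⟧ = {Dan, Lee, Quinn, Rae} ∩ {Dan, Eve, Gus, Ivy, Lee, Quinn, Rae, Zed} = {Dan, Lee, Quinn, Rae}
… ∩ ⟦above Ann⟧ = {Dan, Lee, Quinn, Rae} ∩ {Ann, Cara, Eve, Ivy, Lee, Quinn, Rae, Tess} = {Lee, Quinn, Rae}
So ⟦book which Rae reflected below Eve above Ann⟧ = {Lee, Quinn, Rae}.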